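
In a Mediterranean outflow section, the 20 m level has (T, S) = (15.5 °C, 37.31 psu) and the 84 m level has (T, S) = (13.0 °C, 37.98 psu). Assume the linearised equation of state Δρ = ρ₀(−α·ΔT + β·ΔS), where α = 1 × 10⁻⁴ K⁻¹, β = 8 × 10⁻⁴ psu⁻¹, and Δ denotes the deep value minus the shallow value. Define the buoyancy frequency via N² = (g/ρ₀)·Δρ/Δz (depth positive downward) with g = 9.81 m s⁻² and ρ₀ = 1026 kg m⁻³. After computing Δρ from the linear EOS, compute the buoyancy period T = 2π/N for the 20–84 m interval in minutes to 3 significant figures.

ΔT = -2.5 K, ΔS = +0.67 psu (deep − shallow).
Δρ/ρ₀ = −αΔT + βΔS = 2.50 × 10⁻⁴ + 5.36 × 10⁻⁴ = 7.86 × 10⁻⁴, so Δρ ≈ 0.8064 kg m⁻³.
N² = (g/ρ₀)·Δρ/Δz = g·(Δρ/ρ₀)/Δz = 9.81 × 7.86 × 10⁻⁴ / 64 = 1.2048 × 10⁻⁴ s⁻².
N = √(1.2048 × 10⁻⁴) = 0.010976 rad s⁻¹ → T = 2π/N = 572.45 s = 9.5408 min ≈ 9.54 min.

9.54 min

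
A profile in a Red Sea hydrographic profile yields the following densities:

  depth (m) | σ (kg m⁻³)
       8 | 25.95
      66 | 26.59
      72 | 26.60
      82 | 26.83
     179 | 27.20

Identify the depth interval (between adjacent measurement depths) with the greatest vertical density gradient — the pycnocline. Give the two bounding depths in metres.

Compute the density gradient over each adjacent pair:
  8–66 m: Δρ/Δz = 0.64/58 = 0.011 kg m⁻⁴
  66–72 m: Δρ/Δz = 0.01/6 = 1.7 × 10⁻³ kg m⁻⁴
  72–82 m: Δρ/Δz = 0.23/10 = 0.023 kg m⁻⁴
  82–179 m: Δρ/Δz = 0.37/97 = 3.8 × 10⁻³ kg m⁻⁴
The largest gradient is in the 72–82 m interval — the pycnocline.

72–82 m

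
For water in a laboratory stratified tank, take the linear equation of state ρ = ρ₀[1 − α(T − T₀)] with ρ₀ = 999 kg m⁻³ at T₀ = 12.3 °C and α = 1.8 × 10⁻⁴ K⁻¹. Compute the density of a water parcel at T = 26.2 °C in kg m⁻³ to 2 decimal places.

T − T₀ = +13.9 K.
Bracket = 1 − α·(+13.9) = 1 + (-2.502 × 10⁻³) = 0.9974980.
ρ = 999 × 0.9974980 = 996.50 kg m⁻³.

996.50 kg m⁻³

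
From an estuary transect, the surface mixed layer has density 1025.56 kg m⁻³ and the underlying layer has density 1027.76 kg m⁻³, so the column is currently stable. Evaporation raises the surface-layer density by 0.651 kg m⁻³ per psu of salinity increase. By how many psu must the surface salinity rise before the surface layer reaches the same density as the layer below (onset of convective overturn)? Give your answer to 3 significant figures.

Density deficit of the surface layer: 1027.76 − 1025.56 = 2.2 kg m⁻³.
Required change = 2.2 / 0.651 = 3.38 psu.

3.38 psu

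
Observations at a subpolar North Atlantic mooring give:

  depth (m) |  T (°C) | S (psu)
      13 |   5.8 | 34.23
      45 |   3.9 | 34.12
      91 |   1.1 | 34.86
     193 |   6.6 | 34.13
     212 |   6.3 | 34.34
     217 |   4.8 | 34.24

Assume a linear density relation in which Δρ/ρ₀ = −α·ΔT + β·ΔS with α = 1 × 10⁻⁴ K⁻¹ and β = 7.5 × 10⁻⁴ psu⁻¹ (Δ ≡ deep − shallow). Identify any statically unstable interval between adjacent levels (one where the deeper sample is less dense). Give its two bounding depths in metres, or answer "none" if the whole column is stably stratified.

91–193 m

Evaluate Δρ/ρ₀ = −αΔT + βΔS across each adjacent pair:
  13–45 m: −αΔT+βΔS = −(1 × 10⁻⁴)(-1.9)+(7.5 × 10⁻⁴)(-0.11) = 1.1 × 10⁻⁴ → stable
  45–91 m: −αΔT+βΔS = −(1 × 10⁻⁴)(-2.8)+(7.5 × 10⁻⁴)(+0.74) = 8.4 × 10⁻⁴ → stable
  91–193 m: −αΔT+βΔS = −(1 × 10⁻⁴)(+5.5)+(7.5 × 10⁻⁴)(-0.73) = -1.1 × 10⁻³ → UNSTABLE
  193–212 m: −αΔT+βΔS = −(1 × 10⁻⁴)(-0.3)+(7.5 × 10⁻⁴)(+0.21) = 1.9 × 10⁻⁴ → stable
  212–217 m: −αΔT+βΔS = −(1 × 10⁻⁴)(-1.5)+(7.5 × 10⁻⁴)(-0.10) = 7.5 × 10⁻⁵ → stable
The 91–193 m interval has Δρ < 0: lighter water underlies denser water.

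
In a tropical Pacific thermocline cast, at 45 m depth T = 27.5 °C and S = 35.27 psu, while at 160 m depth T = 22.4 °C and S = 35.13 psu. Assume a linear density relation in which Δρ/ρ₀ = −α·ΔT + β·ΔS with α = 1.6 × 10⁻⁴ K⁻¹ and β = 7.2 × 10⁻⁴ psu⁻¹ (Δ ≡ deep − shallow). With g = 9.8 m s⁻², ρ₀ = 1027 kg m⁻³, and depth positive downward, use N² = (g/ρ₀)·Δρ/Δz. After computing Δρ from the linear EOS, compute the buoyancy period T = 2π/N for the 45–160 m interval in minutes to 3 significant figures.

13.4 min

ΔT = -5.1 K, ΔS = -0.14 psu (deep − shallow).
Δρ/ρ₀ = −αΔT + βΔS = 8.16 × 10⁻⁴ − 1.008 × 10⁻⁴ = 7.152 × 10⁻⁴, so Δρ ≈ 0.7345 kg m⁻³.
N² = (g/ρ₀)·Δρ/Δz = g·(Δρ/ρ₀)/Δz = 9.8 × 7.152 × 10⁻⁴ / 115 = 6.0947 × 10⁻⁵ s⁻².
N = √(6.0947 × 10⁻⁵) = 7.8069 × 10⁻³ rad s⁻¹ → T = 2π/N = 804.82 s = 13.414 min ≈ 13.4 min.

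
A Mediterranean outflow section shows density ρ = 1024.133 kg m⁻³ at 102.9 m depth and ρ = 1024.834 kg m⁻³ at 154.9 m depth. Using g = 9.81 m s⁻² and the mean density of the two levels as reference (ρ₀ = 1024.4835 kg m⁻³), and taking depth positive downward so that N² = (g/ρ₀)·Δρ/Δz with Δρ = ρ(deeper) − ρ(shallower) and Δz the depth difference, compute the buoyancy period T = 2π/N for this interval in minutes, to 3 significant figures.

9.22 min

Δρ = 1024.834 − 1024.133 = 0.701 kg m⁻³ over Δz = 154.9 − 102.9 = 52 m.
N² = (9.81/1024.4835) × (0.701/52) = 1.2909 × 10⁻⁴ s⁻².
N = √(1.2909 × 10⁻⁴) = 0.011362 rad s⁻¹, so T = 2π/N = 553.00 s = 9.2167 min ≈ 9.22 min.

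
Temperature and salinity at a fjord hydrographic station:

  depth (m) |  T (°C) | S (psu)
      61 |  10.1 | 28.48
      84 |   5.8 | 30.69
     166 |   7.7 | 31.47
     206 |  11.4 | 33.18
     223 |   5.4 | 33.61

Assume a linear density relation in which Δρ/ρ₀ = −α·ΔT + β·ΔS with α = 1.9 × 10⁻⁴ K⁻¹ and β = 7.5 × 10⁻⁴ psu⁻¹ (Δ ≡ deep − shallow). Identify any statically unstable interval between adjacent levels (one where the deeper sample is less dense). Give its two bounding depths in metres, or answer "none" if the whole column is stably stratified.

Evaluate Δρ/ρ₀ = −αΔT + βΔS across each adjacent pair:
  61–84 m: −αΔT+βΔS = −(1.9 × 10⁻⁴)(-4.3)+(7.5 × 10⁻⁴)(+2.21) = 2.5 × 10⁻³ → stable
  84–166 m: −αΔT+βΔS = −(1.9 × 10⁻⁴)(+1.9)+(7.5 × 10⁻⁴)(+0.78) = 2.2 × 10⁻⁴ → stable
  166–206 m: −αΔT+βΔS = −(1.9 × 10⁻⁴)(+3.7)+(7.5 × 10⁻⁴)(+1.71) = 5.8 × 10⁻⁴ → stable
  206–223 m: −αΔT+βΔS = −(1.9 × 10⁻⁴)(-6.0)+(7.5 × 10⁻⁴)(+0.43) = 1.5 × 10⁻³ → stable
Every interval has Δρ > 0: the column is stably stratified throughout.

none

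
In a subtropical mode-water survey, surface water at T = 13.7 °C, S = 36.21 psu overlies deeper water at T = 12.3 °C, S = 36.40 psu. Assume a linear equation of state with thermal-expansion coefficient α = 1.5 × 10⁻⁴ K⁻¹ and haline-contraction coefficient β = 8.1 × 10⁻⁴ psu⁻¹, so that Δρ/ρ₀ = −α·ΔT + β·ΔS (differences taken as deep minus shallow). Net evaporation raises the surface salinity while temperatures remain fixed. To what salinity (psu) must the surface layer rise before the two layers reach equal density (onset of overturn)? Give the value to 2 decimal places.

Neutral buoyancy requires −α(T_deep − T_surf) + β(S_deep − S_surf′) = 0.
S_surf′ = S_deep − (α/β)·ΔT = 36.40 − (1.5 × 10⁻⁴/8.1 × 10⁻⁴)·(-1.4) = 36.6593 psu.
Increase required: 36.6593 − 36.21 = 0.4493 psu.

36.66 psu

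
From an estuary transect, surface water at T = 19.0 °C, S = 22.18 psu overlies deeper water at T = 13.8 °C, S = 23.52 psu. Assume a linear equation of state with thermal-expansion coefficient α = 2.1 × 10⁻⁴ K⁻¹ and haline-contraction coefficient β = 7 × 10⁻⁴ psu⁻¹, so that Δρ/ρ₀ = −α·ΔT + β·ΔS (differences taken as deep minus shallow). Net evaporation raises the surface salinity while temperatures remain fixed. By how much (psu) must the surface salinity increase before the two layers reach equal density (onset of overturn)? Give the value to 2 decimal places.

Neutral buoyancy requires −α(T_deep − T_surf) + β(S_deep − S_surf′) = 0.
S_surf′ = S_deep − (α/β)·ΔT = 23.52 − (2.1 × 10⁻⁴/7 × 10⁻⁴)·(-5.2) = 25.0800 psu.
Increase required: 25.0800 − 22.18 = 2.9000 psu.

2.90 psu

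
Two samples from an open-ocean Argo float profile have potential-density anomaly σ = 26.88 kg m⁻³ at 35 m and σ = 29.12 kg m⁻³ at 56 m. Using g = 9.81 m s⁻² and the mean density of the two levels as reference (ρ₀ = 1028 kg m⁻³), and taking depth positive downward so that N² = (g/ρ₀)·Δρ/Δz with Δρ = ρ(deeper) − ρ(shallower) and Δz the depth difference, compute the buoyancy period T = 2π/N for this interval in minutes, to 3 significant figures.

Δρ = 1029.12 − 1026.88 = 2.24 kg m⁻³ over Δz = 56 − 35 = 21 m.
N² = (9.81/1028) × (2.24/21) = 1.0179 × 10⁻³ s⁻².
N = √(1.0179 × 10⁻³) = 0.031905 rad s⁻¹, so T = 2π/N = 196.93 s = 3.2822 min ≈ 3.28 min.
N² > 0, so the interval is statically stable.

3.28 min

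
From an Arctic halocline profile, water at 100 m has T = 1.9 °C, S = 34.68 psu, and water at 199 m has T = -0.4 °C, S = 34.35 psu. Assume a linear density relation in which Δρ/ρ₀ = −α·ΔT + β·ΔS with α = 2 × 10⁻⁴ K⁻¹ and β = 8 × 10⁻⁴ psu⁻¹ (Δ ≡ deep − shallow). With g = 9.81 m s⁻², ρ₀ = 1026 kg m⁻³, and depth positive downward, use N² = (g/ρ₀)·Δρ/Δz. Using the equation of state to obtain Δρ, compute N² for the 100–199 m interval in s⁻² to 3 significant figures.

ΔT = -2.3 K, ΔS = -0.33 psu (deep − shallow).
Δρ/ρ₀ = −αΔT + βΔS = 4.60 × 10⁻⁴ − 2.64 × 10⁻⁴ = 1.96 × 10⁻⁴, so Δρ ≈ 0.2011 kg m⁻³.
N² = (g/ρ₀)·Δρ/Δz = g·(Δρ/ρ₀)/Δz = 9.81 × 1.96 × 10⁻⁴ / 99 = 1.9422 × 10⁻⁵ s⁻² ≈ 1.94 × 10⁻⁵ s⁻².

1.94 × 10⁻⁵ s⁻²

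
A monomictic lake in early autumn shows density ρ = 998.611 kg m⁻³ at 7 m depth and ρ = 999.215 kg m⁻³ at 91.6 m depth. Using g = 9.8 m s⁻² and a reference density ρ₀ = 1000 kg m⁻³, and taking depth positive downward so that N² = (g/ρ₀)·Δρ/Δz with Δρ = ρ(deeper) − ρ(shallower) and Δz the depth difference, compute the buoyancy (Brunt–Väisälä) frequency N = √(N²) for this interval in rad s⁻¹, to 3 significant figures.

8.36 × 10⁻³ rad s⁻¹

Δρ = 999.215 − 998.611 = 0.604 kg m⁻³ over Δz = 91.6 − 7 = 84.6 m.
N² = (9.8/1000) × (0.604/84.6) = 6.9967 × 10⁻⁵ s⁻².
N = √(6.9967 × 10⁻⁵) = 8.3646 × 10⁻³ rad s⁻¹ ≈ 8.36 × 10⁻³ rad s⁻¹.
N² > 0, so the interval is statically stable.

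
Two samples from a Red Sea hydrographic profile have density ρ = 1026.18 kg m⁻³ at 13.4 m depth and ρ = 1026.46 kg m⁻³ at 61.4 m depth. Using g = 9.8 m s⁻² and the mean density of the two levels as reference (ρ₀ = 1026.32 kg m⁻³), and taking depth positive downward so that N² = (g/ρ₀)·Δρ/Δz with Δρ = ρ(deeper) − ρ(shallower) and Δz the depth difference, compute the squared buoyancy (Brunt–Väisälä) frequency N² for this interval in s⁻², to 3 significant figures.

Δρ = 1026.46 − 1026.18 = 0.28 kg m⁻³ over Δz = 61.4 − 13.4 = 48 m.
N² = (9.8/1026.32) × (0.28/48) = 5.5701 × 10⁻⁵ s⁻² ≈ 5.57 × 10⁻⁵ s⁻².

5.57 × 10⁻⁵ s⁻²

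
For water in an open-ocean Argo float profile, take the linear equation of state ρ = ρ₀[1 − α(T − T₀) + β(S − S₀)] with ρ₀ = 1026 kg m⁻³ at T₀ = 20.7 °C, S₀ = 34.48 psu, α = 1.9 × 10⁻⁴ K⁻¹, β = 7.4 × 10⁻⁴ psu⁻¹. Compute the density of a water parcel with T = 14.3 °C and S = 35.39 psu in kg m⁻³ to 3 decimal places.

1027.939 kg m⁻³

T − T₀ = -6.4 K, S − S₀ = +0.91 psu.
Bracket = 1 − α·(-6.4) + β·(+0.91) = 1 + (1.8894 × 10⁻³) = 1.0018894.
ρ = 1026 × 1.0018894 = 1027.939 kg m⁻³.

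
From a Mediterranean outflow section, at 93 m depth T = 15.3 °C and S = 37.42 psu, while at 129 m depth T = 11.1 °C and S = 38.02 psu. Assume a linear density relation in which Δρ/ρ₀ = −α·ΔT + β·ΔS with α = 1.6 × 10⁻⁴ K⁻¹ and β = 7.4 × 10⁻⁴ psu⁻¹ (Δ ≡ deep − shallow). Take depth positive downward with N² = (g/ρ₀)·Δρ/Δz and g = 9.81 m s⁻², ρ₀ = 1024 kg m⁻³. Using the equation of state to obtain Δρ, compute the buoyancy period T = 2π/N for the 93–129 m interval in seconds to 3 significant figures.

360 s

ΔT = -4.2 K, ΔS = +0.60 psu (deep − shallow).
Δρ/ρ₀ = −αΔT + βΔS = 6.72 × 10⁻⁴ + 4.44 × 10⁻⁴ = 1.116 × 10⁻³, so Δρ ≈ 1.143 kg m⁻³.
N² = (g/ρ₀)·Δρ/Δz = g·(Δρ/ρ₀)/Δz = 9.81 × 1.116 × 10⁻³ / 36 = 3.0411 × 10⁻⁴ s⁻².
N = √(3.0411 × 10⁻⁴) = 0.017439 rad s⁻¹ → T = 2π/N = 360.30 s ≈ 360 s.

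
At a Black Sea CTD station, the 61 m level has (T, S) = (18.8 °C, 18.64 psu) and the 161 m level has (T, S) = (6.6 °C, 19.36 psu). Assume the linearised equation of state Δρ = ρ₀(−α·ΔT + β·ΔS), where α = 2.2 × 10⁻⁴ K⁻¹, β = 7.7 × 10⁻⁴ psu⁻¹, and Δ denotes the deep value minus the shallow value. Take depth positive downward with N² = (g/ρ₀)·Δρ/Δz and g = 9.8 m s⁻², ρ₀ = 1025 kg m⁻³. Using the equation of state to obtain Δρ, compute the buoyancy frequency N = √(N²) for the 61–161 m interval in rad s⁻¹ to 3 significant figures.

0.0178 rad s⁻¹

ΔT = -12.2 K, ΔS = +0.72 psu (deep − shallow).
Δρ/ρ₀ = −αΔT + βΔS = 2.684 × 10⁻³ + 5.544 × 10⁻⁴ = 3.2384 × 10⁻³, so Δρ ≈ 3.319 kg m⁻³.
N² = (g/ρ₀)·Δρ/Δz = g·(Δρ/ρ₀)/Δz = 9.8 × 3.2384 × 10⁻³ / 100 = 3.1736 × 10⁻⁴ s⁻².
N = √(3.1736 × 10⁻⁴) = 0.017815 rad s⁻¹ ≈ 0.0178 rad s⁻¹.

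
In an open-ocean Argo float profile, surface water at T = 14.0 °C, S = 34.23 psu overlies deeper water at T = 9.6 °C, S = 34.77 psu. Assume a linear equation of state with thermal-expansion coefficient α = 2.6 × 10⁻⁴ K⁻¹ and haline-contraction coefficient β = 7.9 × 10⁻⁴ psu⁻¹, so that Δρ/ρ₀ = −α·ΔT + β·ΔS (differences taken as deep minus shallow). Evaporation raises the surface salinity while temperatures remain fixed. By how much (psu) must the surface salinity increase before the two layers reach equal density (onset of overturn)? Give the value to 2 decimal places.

Neutral buoyancy requires −α(T_deep − T_surf) + β(S_deep − S_surf′) = 0.
S_surf′ = S_deep − (α/β)·ΔT = 34.77 − (2.6 × 10⁻⁴/7.9 × 10⁻⁴)·(-4.4) = 36.2181 psu.
Increase required: 36.2181 − 34.23 = 1.9881 psu.

1.99 psu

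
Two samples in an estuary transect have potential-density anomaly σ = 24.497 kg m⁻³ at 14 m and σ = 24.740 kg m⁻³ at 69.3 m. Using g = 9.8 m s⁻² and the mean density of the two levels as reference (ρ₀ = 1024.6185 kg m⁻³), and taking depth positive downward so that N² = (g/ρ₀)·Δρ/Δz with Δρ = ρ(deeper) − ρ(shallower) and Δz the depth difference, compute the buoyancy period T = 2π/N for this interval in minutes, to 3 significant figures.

16.2 min

Δρ = 1024.740 − 1024.497 = 0.243 kg m⁻³ over Δz = 69.3 − 14 = 55.3 m.
N² = (9.8/1024.6185) × (0.243/55.3) = 4.2029 × 10⁻⁵ s⁻².
N = √(4.2029 × 10⁻⁵) = 6.4830 × 10⁻³ rad s⁻¹, so T = 2π/N = 969.18 s = 16.153 min ≈ 16.2 min.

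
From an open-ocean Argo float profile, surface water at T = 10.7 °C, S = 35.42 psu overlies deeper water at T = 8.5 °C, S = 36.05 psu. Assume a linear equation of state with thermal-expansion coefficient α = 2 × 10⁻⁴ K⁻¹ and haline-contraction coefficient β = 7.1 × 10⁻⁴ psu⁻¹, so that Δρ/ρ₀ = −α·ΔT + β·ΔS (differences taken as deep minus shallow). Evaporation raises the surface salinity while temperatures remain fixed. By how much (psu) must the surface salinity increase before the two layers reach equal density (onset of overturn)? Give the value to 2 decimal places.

1.25 psu

Neutral buoyancy requires −α(T_deep − T_surf) + β(S_deep − S_surf′) = 0.
S_surf′ = S_deep − (α/β)·ΔT = 36.05 − (2 × 10⁻⁴/7.1 × 10⁻⁴)·(-2.2) = 36.6697 psu.
Increase required: 36.6697 − 35.42 = 1.2497 psu.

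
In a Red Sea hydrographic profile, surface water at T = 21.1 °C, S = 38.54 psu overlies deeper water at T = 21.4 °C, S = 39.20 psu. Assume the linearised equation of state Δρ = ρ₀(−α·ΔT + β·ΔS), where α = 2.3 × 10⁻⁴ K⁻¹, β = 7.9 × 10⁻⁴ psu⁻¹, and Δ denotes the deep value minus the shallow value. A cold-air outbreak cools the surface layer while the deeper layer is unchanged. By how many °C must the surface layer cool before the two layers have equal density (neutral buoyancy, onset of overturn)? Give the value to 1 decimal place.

2.0 °C

Neutral buoyancy requires Δρ = 0, i.e. −α(T_deep − T_surf′) + β(S_deep − S_surf) = 0.
T_surf′ = T_deep − (β/α)·ΔS = 21.4 − (7.9 × 10⁻⁴/2.3 × 10⁻⁴)·(+0.66) = 19.133 °C.
Cooling required: 21.1 − (19.133) = 1.967 °C.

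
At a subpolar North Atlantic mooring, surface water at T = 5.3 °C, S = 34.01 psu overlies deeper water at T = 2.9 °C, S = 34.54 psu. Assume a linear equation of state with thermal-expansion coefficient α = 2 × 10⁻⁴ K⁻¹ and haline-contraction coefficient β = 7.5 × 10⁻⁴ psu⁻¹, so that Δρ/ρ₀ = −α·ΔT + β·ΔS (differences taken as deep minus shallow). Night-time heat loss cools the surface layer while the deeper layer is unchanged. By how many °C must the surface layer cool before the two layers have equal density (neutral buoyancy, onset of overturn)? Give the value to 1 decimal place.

4.4 °C

Neutral buoyancy requires Δρ = 0, i.e. −α(T_deep − T_surf′) + β(S_deep − S_surf) = 0.
T_surf′ = T_deep − (β/α)·ΔS = 2.9 − (7.5 × 10⁻⁴/2 × 10⁻⁴)·(+0.53) = 0.912 °C.
Cooling required: 5.3 − (0.912) = 4.388 °C.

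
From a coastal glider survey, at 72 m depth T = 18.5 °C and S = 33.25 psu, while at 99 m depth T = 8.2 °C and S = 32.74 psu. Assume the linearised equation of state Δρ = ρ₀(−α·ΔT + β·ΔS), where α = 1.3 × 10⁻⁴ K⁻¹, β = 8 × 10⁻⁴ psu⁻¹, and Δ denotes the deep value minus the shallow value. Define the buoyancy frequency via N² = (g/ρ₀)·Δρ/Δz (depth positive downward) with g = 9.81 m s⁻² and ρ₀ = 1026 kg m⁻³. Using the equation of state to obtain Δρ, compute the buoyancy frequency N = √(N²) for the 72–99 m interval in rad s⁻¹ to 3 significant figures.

ΔT = -10.3 K, ΔS = -0.51 psu (deep − shallow).
Δρ/ρ₀ = −αΔT + βΔS = 1.339 × 10⁻³ − 4.08 × 10⁻⁴ = 9.31 × 10⁻⁴, so Δρ ≈ 0.9552 kg m⁻³.
N² = (g/ρ₀)·Δρ/Δz = g·(Δρ/ρ₀)/Δz = 9.81 × 9.31 × 10⁻⁴ / 27 = 3.3826 × 10⁻⁴ s⁻².
N = √(3.3826 × 10⁻⁴) = 0.018392 rad s⁻¹ ≈ 0.0184 rad s⁻¹.

0.0184 rad s⁻¹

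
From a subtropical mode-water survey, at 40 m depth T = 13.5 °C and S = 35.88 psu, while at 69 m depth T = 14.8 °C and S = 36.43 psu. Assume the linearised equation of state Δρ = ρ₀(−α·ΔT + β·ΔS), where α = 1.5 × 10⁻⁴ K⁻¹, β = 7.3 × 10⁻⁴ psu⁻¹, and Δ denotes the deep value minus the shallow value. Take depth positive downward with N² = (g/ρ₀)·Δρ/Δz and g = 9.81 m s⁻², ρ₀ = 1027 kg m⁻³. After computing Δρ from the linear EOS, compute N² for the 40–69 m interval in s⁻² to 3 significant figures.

ΔT = +1.3 K, ΔS = +0.55 psu (deep − shallow).
Δρ/ρ₀ = −αΔT + βΔS = -1.95 × 10⁻⁴ + 4.015 × 10⁻⁴ = 2.065 × 10⁻⁴, so Δρ ≈ 0.2121 kg m⁻³.
N² = (g/ρ₀)·Δρ/Δz = g·(Δρ/ρ₀)/Δz = 9.81 × 2.065 × 10⁻⁴ / 29 = 6.9854 × 10⁻⁵ s⁻² ≈ 6.99 × 10⁻⁵ s⁻².

6.99 × 10⁻⁵ s⁻²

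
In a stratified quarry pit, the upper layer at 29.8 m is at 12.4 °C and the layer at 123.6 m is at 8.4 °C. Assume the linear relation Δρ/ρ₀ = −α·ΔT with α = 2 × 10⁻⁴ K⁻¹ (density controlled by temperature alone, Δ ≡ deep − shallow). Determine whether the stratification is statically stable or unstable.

stable

ΔT = 8.4 − 12.4 = -4.0 K, so Δρ/ρ₀ = −αΔT = 8.00 × 10⁻⁴.
Δρ/ρ₀ > 0, so Δρ > 0: deeper water is denser → statically stable.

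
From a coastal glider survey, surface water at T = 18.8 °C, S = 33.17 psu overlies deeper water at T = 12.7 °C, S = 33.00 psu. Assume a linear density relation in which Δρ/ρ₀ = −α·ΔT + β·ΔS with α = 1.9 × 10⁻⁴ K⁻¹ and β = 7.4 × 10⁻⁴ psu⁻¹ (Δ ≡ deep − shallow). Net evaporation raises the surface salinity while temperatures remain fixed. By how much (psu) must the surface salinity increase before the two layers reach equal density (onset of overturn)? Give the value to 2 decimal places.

Neutral buoyancy requires −α(T_deep − T_surf) + β(S_deep − S_surf′) = 0.
S_surf′ = S_deep − (α/β)·ΔT = 33.00 − (1.9 × 10⁻⁴/7.4 × 10⁻⁴)·(-6.1) = 34.5662 psu.
Increase required: 34.5662 − 33.17 = 1.3962 psu.

1.40 psu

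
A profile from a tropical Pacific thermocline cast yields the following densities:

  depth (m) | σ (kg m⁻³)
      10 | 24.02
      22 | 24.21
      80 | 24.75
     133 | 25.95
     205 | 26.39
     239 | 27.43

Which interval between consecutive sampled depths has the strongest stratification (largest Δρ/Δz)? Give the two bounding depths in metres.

205–239 m

Compute the density gradient over each adjacent pair:
  10–22 m: Δρ/Δz = 0.19/12 = 0.016 kg m⁻⁴
  22–80 m: Δρ/Δz = 0.54/58 = 9.3 × 10⁻³ kg m⁻⁴
  80–133 m: Δρ/Δz = 1.20/53 = 0.023 kg m⁻⁴
  133–205 m: Δρ/Δz = 0.44/72 = 6.1 × 10⁻³ kg m⁻⁴
  205–239 m: Δρ/Δz = 1.04/34 = 0.031 kg m⁻⁴
The largest gradient is in the 205–239 m interval — the pycnocline.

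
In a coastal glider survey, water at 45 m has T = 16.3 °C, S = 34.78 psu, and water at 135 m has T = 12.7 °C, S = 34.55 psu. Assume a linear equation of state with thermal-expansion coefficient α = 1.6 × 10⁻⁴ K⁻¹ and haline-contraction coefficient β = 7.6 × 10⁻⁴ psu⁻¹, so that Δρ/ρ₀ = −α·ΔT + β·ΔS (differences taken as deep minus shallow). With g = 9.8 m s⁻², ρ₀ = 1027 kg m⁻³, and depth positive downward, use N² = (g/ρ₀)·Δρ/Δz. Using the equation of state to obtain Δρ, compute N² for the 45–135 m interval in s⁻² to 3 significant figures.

ΔT = -3.6 K, ΔS = -0.23 psu (deep − shallow).
Δρ/ρ₀ = −αΔT + βΔS = 5.76 × 10⁻⁴ − 1.748 × 10⁻⁴ = 4.012 × 10⁻⁴, so Δρ ≈ 0.4120 kg m⁻³.
N² = (g/ρ₀)·Δρ/Δz = g·(Δρ/ρ₀)/Δz = 9.8 × 4.012 × 10⁻⁴ / 90 = 4.3686 × 10⁻⁵ s⁻² ≈ 4.37 × 10⁻⁵ s⁻².

4.37 × 10⁻⁵ s⁻²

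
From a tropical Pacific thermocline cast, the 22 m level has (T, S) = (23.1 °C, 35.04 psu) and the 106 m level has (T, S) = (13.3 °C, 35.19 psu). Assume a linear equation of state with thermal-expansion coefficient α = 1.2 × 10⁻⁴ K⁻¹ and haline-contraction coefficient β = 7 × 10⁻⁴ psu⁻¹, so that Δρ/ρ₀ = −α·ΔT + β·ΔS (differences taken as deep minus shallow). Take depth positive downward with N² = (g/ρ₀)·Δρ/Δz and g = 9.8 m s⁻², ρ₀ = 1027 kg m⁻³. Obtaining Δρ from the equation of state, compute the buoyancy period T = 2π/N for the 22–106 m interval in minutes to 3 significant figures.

8.57 min

ΔT = -9.8 K, ΔS = +0.15 psu (deep − shallow).
Δρ/ρ₀ = −αΔT + βΔS = 1.176 × 10⁻³ + 1.05 × 10⁻⁴ = 1.281 × 10⁻³, so Δρ ≈ 1.316 kg m⁻³.
N² = (g/ρ₀)·Δρ/Δz = g·(Δρ/ρ₀)/Δz = 9.8 × 1.281 × 10⁻³ / 84 = 1.4945 × 10⁻⁴ s⁻².
N = √(1.4945 × 10⁻⁴) = 0.012225 rad s⁻¹ → T = 2π/N = 513.96 s = 8.5660 min ≈ 8.57 min.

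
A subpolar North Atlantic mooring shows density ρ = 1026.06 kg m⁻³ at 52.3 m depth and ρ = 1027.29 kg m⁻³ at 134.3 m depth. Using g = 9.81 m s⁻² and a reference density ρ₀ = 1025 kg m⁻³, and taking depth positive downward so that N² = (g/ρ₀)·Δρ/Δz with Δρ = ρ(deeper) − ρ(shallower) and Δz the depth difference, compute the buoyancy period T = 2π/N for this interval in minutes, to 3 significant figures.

8.74 min

Δρ = 1027.29 − 1026.06 = 1.23 kg m⁻³ over Δz = 134.3 − 52.3 = 82 m.
N² = (9.81/1025) × (1.23/82) = 1.4356 × 10⁻⁴ s⁻².
N = √(1.4356 × 10⁻⁴) = 0.011982 rad s⁻¹, so T = 2π/N = 524.39 s = 8.7398 min ≈ 8.74 min.
Since Δρ > 0 the layer is stably stratified.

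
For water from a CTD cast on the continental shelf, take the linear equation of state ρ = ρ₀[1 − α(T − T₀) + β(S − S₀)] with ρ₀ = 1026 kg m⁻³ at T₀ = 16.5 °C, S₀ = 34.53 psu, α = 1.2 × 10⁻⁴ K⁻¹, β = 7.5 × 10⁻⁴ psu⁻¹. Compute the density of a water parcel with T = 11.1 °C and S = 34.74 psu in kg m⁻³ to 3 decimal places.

T − T₀ = -5.4 K, S − S₀ = +0.21 psu.
Bracket = 1 − α·(-5.4) + β·(+0.21) = 1 + (8.055 × 10⁻⁴) = 1.0008055.
ρ = 1026 × 1.0008055 = 1026.826 kg m⁻³.

1026.826 kg m⁻³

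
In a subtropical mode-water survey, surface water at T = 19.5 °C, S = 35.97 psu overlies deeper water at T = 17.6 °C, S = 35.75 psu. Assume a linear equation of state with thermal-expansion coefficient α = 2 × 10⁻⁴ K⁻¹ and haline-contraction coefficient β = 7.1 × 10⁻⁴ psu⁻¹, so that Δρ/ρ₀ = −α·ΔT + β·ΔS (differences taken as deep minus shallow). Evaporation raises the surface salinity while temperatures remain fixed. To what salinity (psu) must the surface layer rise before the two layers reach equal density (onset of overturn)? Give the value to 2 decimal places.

36.29 psu

Neutral buoyancy requires −α(T_deep − T_surf) + β(S_deep − S_surf′) = 0.
S_surf′ = S_deep − (α/β)·ΔT = 35.75 − (2 × 10⁻⁴/7.1 × 10⁻⁴)·(-1.9) = 36.2852 psu.
Increase required: 36.2852 − 35.97 = 0.3152 psu.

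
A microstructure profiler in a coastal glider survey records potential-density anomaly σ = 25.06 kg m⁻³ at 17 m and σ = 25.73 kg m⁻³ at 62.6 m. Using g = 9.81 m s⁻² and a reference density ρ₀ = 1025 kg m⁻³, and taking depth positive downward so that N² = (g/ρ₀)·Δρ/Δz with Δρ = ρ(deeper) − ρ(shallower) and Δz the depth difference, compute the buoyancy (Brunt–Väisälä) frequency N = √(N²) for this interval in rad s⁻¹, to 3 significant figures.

Δρ = 1025.73 − 1025.06 = 0.67 kg m⁻³ over Δz = 62.6 − 17 = 45.6 m.
N² = (9.81/1025) × (0.67/45.6) = 1.4062 × 10⁻⁴ s⁻².
N = √(1.4062 × 10⁻⁴) = 0.011858 rad s⁻¹ ≈ 0.0119 rad s⁻¹.

0.0119 rad s⁻¹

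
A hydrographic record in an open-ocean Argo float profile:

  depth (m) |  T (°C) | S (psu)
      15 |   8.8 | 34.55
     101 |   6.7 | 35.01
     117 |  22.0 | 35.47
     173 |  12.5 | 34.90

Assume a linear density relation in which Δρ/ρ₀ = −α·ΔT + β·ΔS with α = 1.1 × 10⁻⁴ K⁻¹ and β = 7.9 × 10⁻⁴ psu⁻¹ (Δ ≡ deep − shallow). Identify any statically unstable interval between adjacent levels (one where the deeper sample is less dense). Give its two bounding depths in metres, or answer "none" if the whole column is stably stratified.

Evaluate Δρ/ρ₀ = −αΔT + βΔS across each adjacent pair:
  15–101 m: −αΔT+βΔS = −(1.1 × 10⁻⁴)(-2.1)+(7.9 × 10⁻⁴)(+0.46) = 5.9 × 10⁻⁴ → stable
  101–117 m: −αΔT+βΔS = −(1.1 × 10⁻⁴)(+15.3)+(7.9 × 10⁻⁴)(+0.46) = -1.3 × 10⁻³ → UNSTABLE
  117–173 m: −αΔT+βΔS = −(1.1 × 10⁻⁴)(-9.5)+(7.9 × 10⁻⁴)(-0.57) = 5.9 × 10⁻⁴ → stable
The 101–117 m interval has Δρ < 0: lighter water underlies denser water.

101–117 m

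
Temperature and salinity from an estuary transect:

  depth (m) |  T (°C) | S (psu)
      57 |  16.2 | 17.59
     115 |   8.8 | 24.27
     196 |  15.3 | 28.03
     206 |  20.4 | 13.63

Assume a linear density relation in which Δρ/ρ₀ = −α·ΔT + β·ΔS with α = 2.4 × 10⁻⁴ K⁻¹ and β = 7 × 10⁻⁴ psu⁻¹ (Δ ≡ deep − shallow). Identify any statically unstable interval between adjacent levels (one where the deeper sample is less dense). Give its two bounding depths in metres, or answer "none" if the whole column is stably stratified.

196–206 m

Evaluate Δρ/ρ₀ = −αΔT + βΔS across each adjacent pair:
  57–115 m: −αΔT+βΔS = −(2.4 × 10⁻⁴)(-7.4)+(7 × 10⁻⁴)(+6.68) = 6.5 × 10⁻³ → stable
  115–196 m: −αΔT+βΔS = −(2.4 × 10⁻⁴)(+6.5)+(7 × 10⁻⁴)(+3.76) = 1.1 × 10⁻³ → stable
  196–206 m: −αΔT+βΔS = −(2.4 × 10⁻⁴)(+5.1)+(7 × 10⁻⁴)(-14.40) = -0.011 → UNSTABLE
The 196–206 m interval has Δρ < 0: lighter water underlies denser water.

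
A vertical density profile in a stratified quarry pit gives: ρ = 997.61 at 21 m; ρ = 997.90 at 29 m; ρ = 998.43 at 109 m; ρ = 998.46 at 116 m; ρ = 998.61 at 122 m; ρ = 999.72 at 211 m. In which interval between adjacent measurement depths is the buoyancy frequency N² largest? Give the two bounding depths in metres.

Compute the density gradient over each adjacent pair:
  21–29 m: Δρ/Δz = 0.29/8 = 0.036 kg m⁻⁴
  29–109 m: Δρ/Δz = 0.53/80 = 6.6 × 10⁻³ kg m⁻⁴
  109–116 m: Δρ/Δz = 0.03/7 = 4.3 × 10⁻³ kg m⁻⁴
  116–122 m: Δρ/Δz = 0.15/6 = 0.025 kg m⁻⁴
  122–211 m: Δρ/Δz = 1.11/89 = 0.012 kg m⁻⁴
The largest gradient is in the 21–29 m interval — the pycnocline.

21–29 m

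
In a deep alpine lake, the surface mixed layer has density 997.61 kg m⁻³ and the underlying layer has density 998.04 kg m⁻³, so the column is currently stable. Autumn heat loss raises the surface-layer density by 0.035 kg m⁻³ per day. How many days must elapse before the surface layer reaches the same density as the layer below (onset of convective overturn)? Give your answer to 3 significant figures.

12.3 days

Density deficit of the surface layer: 998.04 − 997.61 = 0.43 kg m⁻³.
Required change = 0.43 / 0.035 = 12.3 days.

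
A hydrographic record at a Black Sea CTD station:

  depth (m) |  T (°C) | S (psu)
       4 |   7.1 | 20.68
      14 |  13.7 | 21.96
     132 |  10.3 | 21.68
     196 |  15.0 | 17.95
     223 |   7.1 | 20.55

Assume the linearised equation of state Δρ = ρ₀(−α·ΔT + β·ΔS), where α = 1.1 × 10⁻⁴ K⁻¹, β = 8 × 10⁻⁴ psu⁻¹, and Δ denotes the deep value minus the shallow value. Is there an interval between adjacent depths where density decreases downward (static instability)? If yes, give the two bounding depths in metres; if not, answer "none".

132–196 m

Evaluate Δρ/ρ₀ = −αΔT + βΔS across each adjacent pair:
  4–14 m: −αΔT+βΔS = −(1.1 × 10⁻⁴)(+6.6)+(8 × 10⁻⁴)(+1.28) = 3.0 × 10⁻⁴ → stable
  14–132 m: −αΔT+βΔS = −(1.1 × 10⁻⁴)(-3.4)+(8 × 10⁻⁴)(-0.28) = 1.5 × 10⁻⁴ → stable
  132–196 m: −αΔT+βΔS = −(1.1 × 10⁻⁴)(+4.7)+(8 × 10⁻⁴)(-3.73) = -3.5 × 10⁻³ → UNSTABLE
  196–223 m: −αΔT+βΔS = −(1.1 × 10⁻⁴)(-7.9)+(8 × 10⁻⁴)(+2.60) = 2.9 × 10⁻³ → stable
The 132–196 m interval has Δρ < 0: lighter water underlies denser water.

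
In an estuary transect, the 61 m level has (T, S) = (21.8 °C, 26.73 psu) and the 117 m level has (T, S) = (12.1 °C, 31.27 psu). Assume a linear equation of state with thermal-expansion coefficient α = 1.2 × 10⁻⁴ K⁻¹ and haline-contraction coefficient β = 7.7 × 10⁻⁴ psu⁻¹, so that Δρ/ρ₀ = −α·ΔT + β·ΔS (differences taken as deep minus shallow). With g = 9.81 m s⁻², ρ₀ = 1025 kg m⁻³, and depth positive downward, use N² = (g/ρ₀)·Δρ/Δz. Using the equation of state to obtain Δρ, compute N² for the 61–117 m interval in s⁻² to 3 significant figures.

8.16 × 10⁻⁴ s⁻²

ΔT = -9.7 K, ΔS = +4.54 psu (deep − shallow).
Δρ/ρ₀ = −αΔT + βΔS = 1.164 × 10⁻³ + 3.4958 × 10⁻³ = 4.6598 × 10⁻³, so Δρ ≈ 4.776 kg m⁻³.
N² = (g/ρ₀)·Δρ/Δz = g·(Δρ/ρ₀)/Δz = 9.81 × 4.6598 × 10⁻³ / 56 = 8.1630 × 10⁻⁴ s⁻² ≈ 8.16 × 10⁻⁴ s⁻².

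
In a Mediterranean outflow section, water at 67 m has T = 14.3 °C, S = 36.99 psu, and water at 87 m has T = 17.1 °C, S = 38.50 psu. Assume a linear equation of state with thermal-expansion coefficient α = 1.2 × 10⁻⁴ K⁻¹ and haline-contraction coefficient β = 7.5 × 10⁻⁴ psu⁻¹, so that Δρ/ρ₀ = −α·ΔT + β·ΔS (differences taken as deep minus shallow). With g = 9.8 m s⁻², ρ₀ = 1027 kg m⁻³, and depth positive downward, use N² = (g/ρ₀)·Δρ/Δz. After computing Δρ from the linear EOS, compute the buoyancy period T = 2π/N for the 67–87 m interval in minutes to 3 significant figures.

ΔT = +2.8 K, ΔS = +1.51 psu (deep − shallow).
Δρ/ρ₀ = −αΔT + βΔS = -3.36 × 10⁻⁴ + 1.1325 × 10⁻³ = 7.965 × 10⁻⁴, so Δρ ≈ 0.8180 kg m⁻³.
N² = (g/ρ₀)·Δρ/Δz = g·(Δρ/ρ₀)/Δz = 9.8 × 7.965 × 10⁻⁴ / 20 = 3.9029 × 10⁻⁴ s⁻².
N = √(3.9029 × 10⁻⁴) = 0.019756 rad s⁻¹ → T = 2π/N = 318.04 s = 5.3007 min ≈ 5.30 min.

5.30 min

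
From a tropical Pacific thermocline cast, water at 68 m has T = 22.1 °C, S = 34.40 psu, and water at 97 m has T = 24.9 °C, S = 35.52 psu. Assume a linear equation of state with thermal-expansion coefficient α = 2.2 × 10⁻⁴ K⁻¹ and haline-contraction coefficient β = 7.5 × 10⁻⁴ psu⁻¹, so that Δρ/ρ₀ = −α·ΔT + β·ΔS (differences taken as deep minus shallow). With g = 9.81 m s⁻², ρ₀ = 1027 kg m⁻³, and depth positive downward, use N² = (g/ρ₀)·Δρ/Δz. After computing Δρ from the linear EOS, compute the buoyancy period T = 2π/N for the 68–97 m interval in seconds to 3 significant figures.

722 s

ΔT = +2.8 K, ΔS = +1.12 psu (deep − shallow).
Δρ/ρ₀ = −αΔT + βΔS = -6.16 × 10⁻⁴ + 8.40 × 10⁻⁴ = 2.24 × 10⁻⁴, so Δρ ≈ 0.2300 kg m⁻³.
N² = (g/ρ₀)·Δρ/Δz = g·(Δρ/ρ₀)/Δz = 9.81 × 2.24 × 10⁻⁴ / 29 = 7.5774 × 10⁻⁵ s⁻².
N = √(7.5774 × 10⁻⁵) = 8.7048 × 10⁻³ rad s⁻¹ → T = 2π/N = 721.81 s ≈ 722 s.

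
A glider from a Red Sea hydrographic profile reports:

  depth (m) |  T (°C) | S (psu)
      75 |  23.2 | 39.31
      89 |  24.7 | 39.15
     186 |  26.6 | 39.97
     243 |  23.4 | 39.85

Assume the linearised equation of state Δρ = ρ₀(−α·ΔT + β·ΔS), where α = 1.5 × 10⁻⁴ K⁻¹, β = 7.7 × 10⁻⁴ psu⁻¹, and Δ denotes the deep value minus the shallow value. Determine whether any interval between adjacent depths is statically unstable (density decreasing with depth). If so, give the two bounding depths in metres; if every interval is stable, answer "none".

Evaluate Δρ/ρ₀ = −αΔT + βΔS across each adjacent pair:
  75–89 m: −αΔT+βΔS = −(1.5 × 10⁻⁴)(+1.5)+(7.7 × 10⁻⁴)(-0.16) = -3.5 × 10⁻⁴ → UNSTABLE
  89–186 m: −αΔT+βΔS = −(1.5 × 10⁻⁴)(+1.9)+(7.7 × 10⁻⁴)(+0.82) = 3.5 × 10⁻⁴ → stable
  186–243 m: −αΔT+βΔS = −(1.5 × 10⁻⁴)(-3.2)+(7.7 × 10⁻⁴)(-0.12) = 3.9 × 10⁻⁴ → stable
The 75–89 m interval has Δρ < 0: lighter water underlies denser water.

75–89 m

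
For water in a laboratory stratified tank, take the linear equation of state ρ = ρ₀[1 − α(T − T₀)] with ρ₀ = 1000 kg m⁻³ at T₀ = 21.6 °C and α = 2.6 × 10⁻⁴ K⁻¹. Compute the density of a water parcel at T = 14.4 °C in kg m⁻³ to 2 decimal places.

1001.87 kg m⁻³

T − T₀ = -7.2 K.
Bracket = 1 − α·(-7.2) = 1 + (1.872 × 10⁻³) = 1.0018720.
ρ = 1000 × 1.0018720 = 1001.87 kg m⁻³.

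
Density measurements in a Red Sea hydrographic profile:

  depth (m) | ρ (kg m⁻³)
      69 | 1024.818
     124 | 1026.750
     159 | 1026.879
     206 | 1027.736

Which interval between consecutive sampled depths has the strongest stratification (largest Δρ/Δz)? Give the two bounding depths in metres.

Compute the density gradient over each adjacent pair:
  69–124 m: Δρ/Δz = 1.932/55 = 0.035 kg m⁻⁴
  124–159 m: Δρ/Δz = 0.129/35 = 3.7 × 10⁻³ kg m⁻⁴
  159–206 m: Δρ/Δz = 0.857/47 = 0.018 kg m⁻⁴
The largest gradient is in the 69–124 m interval — the pycnocline.

69–124 m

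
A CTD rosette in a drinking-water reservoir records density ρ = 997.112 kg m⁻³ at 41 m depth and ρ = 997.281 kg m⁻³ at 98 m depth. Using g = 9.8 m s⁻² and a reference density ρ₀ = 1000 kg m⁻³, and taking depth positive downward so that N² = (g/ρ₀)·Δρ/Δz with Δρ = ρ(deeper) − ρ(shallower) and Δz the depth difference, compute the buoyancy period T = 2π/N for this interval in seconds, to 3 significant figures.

1.17 × 10³ s

Δρ = 997.281 − 997.112 = 0.169 kg m⁻³ over Δz = 98 − 41 = 57 m.
N² = (9.8/1000) × (0.169/57) = 2.9056 × 10⁻⁵ s⁻².
N = √(2.9056 × 10⁻⁵) = 5.3904 × 10⁻³ rad s⁻¹, so T = 2π/N = 1.1656 × 10³ s ≈ 1.17 × 10³ s.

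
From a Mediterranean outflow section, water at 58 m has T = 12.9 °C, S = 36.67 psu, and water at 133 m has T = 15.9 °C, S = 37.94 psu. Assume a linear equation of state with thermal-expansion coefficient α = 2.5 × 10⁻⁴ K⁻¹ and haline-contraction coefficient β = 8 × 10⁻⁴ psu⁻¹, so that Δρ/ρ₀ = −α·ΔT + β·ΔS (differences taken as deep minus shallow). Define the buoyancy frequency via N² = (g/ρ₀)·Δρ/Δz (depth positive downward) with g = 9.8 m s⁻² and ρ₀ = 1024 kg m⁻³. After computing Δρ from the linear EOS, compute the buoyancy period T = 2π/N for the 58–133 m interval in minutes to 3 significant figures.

ΔT = +3.0 K, ΔS = +1.27 psu (deep − shallow).
Δρ/ρ₀ = −αΔT + βΔS = -7.50 × 10⁻⁴ + 1.016 × 10⁻³ = 2.66 × 10⁻⁴, so Δρ ≈ 0.2724 kg m⁻³.
N² = (g/ρ₀)·Δρ/Δz = g·(Δρ/ρ₀)/Δz = 9.8 × 2.66 × 10⁻⁴ / 75 = 3.4757 × 10⁻⁵ s⁻².
N = √(3.4757 × 10⁻⁵) = 5.8955 × 10⁻³ rad s⁻¹ → T = 2π/N = 1.0658 × 10³ s = 17.763 min ≈ 17.8 min.

17.8 min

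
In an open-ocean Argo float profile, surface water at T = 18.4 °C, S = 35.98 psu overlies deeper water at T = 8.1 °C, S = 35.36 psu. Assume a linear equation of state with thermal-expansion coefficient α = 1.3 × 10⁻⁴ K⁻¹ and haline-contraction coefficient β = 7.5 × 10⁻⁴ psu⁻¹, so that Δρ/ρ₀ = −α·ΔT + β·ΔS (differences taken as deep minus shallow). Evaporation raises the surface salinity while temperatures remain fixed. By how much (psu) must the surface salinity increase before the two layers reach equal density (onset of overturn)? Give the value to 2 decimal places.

Neutral buoyancy requires −α(T_deep − T_surf) + β(S_deep − S_surf′) = 0.
S_surf′ = S_deep − (α/β)·ΔT = 35.36 − (1.3 × 10⁻⁴/7.5 × 10⁻⁴)·(-10.3) = 37.1453 psu.
Increase required: 37.1453 − 35.98 = 1.1653 psu.

1.17 psu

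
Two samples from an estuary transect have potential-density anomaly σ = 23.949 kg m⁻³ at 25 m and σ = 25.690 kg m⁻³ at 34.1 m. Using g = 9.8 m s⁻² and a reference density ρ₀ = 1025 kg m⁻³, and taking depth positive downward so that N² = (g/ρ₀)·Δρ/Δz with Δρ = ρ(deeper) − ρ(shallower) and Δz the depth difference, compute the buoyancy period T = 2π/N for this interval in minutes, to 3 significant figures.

Δρ = 1025.690 − 1023.949 = 1.741 kg m⁻³ over Δz = 34.1 − 25 = 9.1 m.
N² = (9.8/1025) × (1.741/9.1) = 1.8292 × 10⁻³ s⁻².
N = √(1.8292 × 10⁻³) = 0.042769 rad s⁻¹, so T = 2π/N = 146.91 s = 2.4485 min ≈ 2.45 min.

2.45 min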